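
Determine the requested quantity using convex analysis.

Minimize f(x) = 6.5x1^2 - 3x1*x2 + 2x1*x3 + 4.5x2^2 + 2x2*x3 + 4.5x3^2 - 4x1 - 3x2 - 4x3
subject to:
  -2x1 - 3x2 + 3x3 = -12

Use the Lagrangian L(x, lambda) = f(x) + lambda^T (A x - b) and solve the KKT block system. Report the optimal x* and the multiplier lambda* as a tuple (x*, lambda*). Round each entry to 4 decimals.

Form the Lagrangian:
  L(x, lambda) = (1/2) x^T Q x + c^T x + lambda^T (A x - b)
Stationarity (grad_x L = 0): Q x + c + A^T lambda = 0.
Primal feasibility: A x = b.

This gives the KKT block system:
  [ Q   A^T ] [ x     ]   [-c ]
  [ A    0  ] [ lambda ] = [ b ]

Solving the linear system:
  x*      = (1.3442, 1.9312, -1.1727)
  lambda* = (2.6677)
  f(x*)   = 12.7663

x* = (1.3442, 1.9312, -1.1727), lambda* = (2.6677)


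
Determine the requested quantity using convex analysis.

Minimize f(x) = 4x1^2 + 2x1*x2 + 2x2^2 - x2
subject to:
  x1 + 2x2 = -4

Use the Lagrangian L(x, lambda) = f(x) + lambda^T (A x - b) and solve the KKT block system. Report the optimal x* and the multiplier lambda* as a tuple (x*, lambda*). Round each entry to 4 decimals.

Form the Lagrangian:
  L(x, lambda) = (1/2) x^T Q x + c^T x + lambda^T (A x - b)
Stationarity (grad_x L = 0): Q x + c + A^T lambda = 0.
Primal feasibility: A x = b.

This gives the KKT block system:
  [ Q   A^T ] [ x     ]   [-c ]
  [ A    0  ] [ lambda ] = [ b ]

Solving the linear system:
  x*      = (-0.0714, -1.9643)
  lambda* = (4.5)
  f(x*)   = 9.9821

x* = (-0.0714, -1.9643), lambda* = (4.5)


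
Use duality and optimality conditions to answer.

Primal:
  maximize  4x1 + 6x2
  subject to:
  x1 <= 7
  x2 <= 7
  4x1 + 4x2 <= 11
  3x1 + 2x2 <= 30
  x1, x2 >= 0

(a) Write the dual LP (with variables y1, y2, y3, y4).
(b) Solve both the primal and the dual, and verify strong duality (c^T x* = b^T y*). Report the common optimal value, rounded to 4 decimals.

The standard primal-dual pair for 'max c^T x s.t. A x <= b, x >= 0' is:
  Dual:  min b^T y  s.t.  A^T y >= c,  y >= 0.

So the dual LP is:
  minimize  7y1 + 7y2 + 11y3 + 30y4
  subject to:
    y1 + 4y3 + 3y4 >= 4
    y2 + 4y3 + 2y4 >= 6
    y1, y2, y3, y4 >= 0

Solving the primal: x* = (0, 2.75).
  primal value c^T x* = 16.5.
Solving the dual: y* = (0, 0, 1.5, 0).
  dual value b^T y* = 16.5.
Strong duality: c^T x* = b^T y*. Confirmed.

16.5


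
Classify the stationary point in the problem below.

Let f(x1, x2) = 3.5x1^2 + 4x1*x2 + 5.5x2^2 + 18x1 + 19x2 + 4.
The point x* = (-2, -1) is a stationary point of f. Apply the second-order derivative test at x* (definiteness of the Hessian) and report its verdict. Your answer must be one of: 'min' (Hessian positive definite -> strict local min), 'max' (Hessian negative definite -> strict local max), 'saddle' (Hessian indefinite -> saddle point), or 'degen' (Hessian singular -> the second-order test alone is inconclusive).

Compute the Hessian H = grad^2 f:
  H = [[7, 4], [4, 11]]
Verify stationarity: grad f(x*) = H x* + g = (0, 0).
Eigenvalues of H: 4.5279, 13.4721.
Both eigenvalues > 0, so H is positive definite -> x* is a strict local min.

min


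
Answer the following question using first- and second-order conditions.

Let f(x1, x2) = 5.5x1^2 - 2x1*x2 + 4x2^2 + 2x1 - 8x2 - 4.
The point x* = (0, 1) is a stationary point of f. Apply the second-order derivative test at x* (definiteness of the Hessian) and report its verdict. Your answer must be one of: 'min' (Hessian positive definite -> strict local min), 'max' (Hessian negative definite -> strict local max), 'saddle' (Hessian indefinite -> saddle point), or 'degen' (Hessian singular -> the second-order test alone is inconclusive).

Compute the Hessian H = grad^2 f:
  H = [[11, -2], [-2, 8]]
Verify stationarity: grad f(x*) = H x* + g = (0, 0).
Eigenvalues of H: 7, 12.
Both eigenvalues > 0, so H is positive definite -> x* is a strict local min.

min


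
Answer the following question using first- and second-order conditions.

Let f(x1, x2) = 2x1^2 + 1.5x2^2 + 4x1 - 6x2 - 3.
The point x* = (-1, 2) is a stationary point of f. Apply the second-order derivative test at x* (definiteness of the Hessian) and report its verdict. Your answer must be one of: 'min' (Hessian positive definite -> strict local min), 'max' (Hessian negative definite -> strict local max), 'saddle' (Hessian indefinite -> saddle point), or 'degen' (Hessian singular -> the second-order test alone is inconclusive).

Compute the Hessian H = grad^2 f:
  H = [[4, 0], [0, 3]]
Verify stationarity: grad f(x*) = H x* + g = (0, 0).
Eigenvalues of H: 3, 4.
Both eigenvalues > 0, so H is positive definite -> x* is a strict local min.

min


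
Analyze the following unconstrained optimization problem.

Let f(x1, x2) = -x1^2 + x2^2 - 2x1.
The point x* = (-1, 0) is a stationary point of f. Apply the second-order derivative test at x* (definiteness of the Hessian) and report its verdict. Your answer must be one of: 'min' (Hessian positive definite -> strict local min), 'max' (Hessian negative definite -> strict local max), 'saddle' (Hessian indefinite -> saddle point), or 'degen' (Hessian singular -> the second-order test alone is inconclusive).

Compute the Hessian H = grad^2 f:
  H = [[-2, 0], [0, 2]]
Verify stationarity: grad f(x*) = H x* + g = (0, 0).
Eigenvalues of H: -2, 2.
Eigenvalues have mixed signs, so H is indefinite -> x* is a saddle point.

saddle


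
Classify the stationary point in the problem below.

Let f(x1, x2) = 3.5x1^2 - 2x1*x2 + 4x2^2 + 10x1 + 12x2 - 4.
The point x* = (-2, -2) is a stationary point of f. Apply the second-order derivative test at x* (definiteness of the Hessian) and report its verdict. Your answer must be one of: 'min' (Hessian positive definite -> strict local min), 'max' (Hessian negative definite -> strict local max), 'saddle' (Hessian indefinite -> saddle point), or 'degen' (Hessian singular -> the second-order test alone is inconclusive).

Compute the Hessian H = grad^2 f:
  H = [[7, -2], [-2, 8]]
Verify stationarity: grad f(x*) = H x* + g = (0, 0).
Eigenvalues of H: 5.4384, 9.5616.
Both eigenvalues > 0, so H is positive definite -> x* is a strict local min.

min


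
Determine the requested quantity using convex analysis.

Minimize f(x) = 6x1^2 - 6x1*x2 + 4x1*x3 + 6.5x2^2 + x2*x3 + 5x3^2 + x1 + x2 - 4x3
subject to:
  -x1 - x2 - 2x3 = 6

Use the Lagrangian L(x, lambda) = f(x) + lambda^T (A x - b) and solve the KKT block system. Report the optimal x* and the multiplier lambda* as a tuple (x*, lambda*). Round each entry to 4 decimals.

Form the Lagrangian:
  L(x, lambda) = (1/2) x^T Q x + c^T x + lambda^T (A x - b)
Stationarity (grad_x L = 0): Q x + c + A^T lambda = 0.
Primal feasibility: A x = b.

This gives the KKT block system:
  [ Q   A^T ] [ x     ]   [-c ]
  [ A    0  ] [ lambda ] = [ b ]

Solving the linear system:
  x*      = (-1.5226, -1.6645, -1.4065)
  lambda* = (-12.9097)
  f(x*)   = 39.9484

x* = (-1.5226, -1.6645, -1.4065), lambda* = (-12.9097)


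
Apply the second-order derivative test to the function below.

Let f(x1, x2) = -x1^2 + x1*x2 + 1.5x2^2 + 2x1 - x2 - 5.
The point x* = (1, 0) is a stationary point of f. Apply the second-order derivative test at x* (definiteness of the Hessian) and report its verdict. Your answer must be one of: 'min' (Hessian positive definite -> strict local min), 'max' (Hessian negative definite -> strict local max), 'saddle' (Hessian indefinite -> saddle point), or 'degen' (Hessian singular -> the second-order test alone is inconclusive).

Compute the Hessian H = grad^2 f:
  H = [[-2, 1], [1, 3]]
Verify stationarity: grad f(x*) = H x* + g = (0, 0).
Eigenvalues of H: -2.1926, 3.1926.
Eigenvalues have mixed signs, so H is indefinite -> x* is a saddle point.

saddle


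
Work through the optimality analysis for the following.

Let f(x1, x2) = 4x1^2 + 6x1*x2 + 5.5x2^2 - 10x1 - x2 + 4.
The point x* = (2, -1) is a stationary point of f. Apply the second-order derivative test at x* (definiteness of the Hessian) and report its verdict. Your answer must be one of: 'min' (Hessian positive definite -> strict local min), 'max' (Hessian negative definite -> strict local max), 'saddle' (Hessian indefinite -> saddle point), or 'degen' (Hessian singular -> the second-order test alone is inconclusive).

Compute the Hessian H = grad^2 f:
  H = [[8, 6], [6, 11]]
Verify stationarity: grad f(x*) = H x* + g = (0, 0).
Eigenvalues of H: 3.3153, 15.6847.
Both eigenvalues > 0, so H is positive definite -> x* is a strict local min.

min


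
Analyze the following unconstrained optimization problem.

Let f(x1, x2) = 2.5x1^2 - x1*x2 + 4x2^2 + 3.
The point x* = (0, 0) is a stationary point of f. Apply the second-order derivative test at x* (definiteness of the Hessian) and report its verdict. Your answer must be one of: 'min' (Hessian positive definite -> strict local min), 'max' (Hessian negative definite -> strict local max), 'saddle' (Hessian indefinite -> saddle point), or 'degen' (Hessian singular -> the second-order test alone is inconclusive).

Compute the Hessian H = grad^2 f:
  H = [[5, -1], [-1, 8]]
Verify stationarity: grad f(x*) = H x* + g = (0, 0).
Eigenvalues of H: 4.6972, 8.3028.
Both eigenvalues > 0, so H is positive definite -> x* is a strict local min.

min


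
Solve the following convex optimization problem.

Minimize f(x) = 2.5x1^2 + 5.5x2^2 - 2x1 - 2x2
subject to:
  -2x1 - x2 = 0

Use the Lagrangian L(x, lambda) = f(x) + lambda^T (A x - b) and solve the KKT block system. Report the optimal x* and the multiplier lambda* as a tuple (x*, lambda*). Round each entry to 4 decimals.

Form the Lagrangian:
  L(x, lambda) = (1/2) x^T Q x + c^T x + lambda^T (A x - b)
Stationarity (grad_x L = 0): Q x + c + A^T lambda = 0.
Primal feasibility: A x = b.

This gives the KKT block system:
  [ Q   A^T ] [ x     ]   [-c ]
  [ A    0  ] [ lambda ] = [ b ]

Solving the linear system:
  x*      = (-0.0408, 0.0816)
  lambda* = (-1.102)
  f(x*)   = -0.0408

x* = (-0.0408, 0.0816), lambda* = (-1.102)


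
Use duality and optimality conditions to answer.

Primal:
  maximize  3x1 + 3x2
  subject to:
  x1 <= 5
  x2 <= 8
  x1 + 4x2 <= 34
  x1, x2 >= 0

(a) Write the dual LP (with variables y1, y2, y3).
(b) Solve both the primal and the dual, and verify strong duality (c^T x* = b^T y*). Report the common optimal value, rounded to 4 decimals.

The standard primal-dual pair for 'max c^T x s.t. A x <= b, x >= 0' is:
  Dual:  min b^T y  s.t.  A^T y >= c,  y >= 0.

So the dual LP is:
  minimize  5y1 + 8y2 + 34y3
  subject to:
    y1 + y3 >= 3
    y2 + 4y3 >= 3
    y1, y2, y3 >= 0

Solving the primal: x* = (5, 7.25).
  primal value c^T x* = 36.75.
Solving the dual: y* = (2.25, 0, 0.75).
  dual value b^T y* = 36.75.
Strong duality: c^T x* = b^T y*. Confirmed.

36.75


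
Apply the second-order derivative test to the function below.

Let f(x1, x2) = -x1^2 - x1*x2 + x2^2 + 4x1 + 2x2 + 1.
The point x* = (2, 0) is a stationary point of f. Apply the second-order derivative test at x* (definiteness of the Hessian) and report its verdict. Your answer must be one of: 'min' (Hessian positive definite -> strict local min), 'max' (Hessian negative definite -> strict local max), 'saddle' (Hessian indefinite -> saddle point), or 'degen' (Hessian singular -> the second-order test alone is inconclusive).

Compute the Hessian H = grad^2 f:
  H = [[-2, -1], [-1, 2]]
Verify stationarity: grad f(x*) = H x* + g = (0, 0).
Eigenvalues of H: -2.2361, 2.2361.
Eigenvalues have mixed signs, so H is indefinite -> x* is a saddle point.

saddle


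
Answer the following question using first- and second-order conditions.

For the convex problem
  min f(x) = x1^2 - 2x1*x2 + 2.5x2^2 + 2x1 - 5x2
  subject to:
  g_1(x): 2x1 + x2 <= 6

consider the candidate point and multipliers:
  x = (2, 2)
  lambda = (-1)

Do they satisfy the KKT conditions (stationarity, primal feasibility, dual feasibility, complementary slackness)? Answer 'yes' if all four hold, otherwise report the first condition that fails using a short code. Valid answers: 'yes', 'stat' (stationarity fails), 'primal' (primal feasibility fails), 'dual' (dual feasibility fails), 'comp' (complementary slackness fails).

Gradient of f: grad f(x) = Q x + c = (2, 1)
Constraint values g_i(x) = a_i^T x - b_i:
  g_1((2, 2)) = 0
Stationarity residual: grad f(x) + sum_i lambda_i a_i = (0, 0)
  -> stationarity OK
Primal feasibility (all g_i <= 0): OK
Dual feasibility (all lambda_i >= 0): FAILS
Complementary slackness (lambda_i * g_i(x) = 0 for all i): OK

Verdict: the first failing condition is dual_feasibility -> dual.

dual


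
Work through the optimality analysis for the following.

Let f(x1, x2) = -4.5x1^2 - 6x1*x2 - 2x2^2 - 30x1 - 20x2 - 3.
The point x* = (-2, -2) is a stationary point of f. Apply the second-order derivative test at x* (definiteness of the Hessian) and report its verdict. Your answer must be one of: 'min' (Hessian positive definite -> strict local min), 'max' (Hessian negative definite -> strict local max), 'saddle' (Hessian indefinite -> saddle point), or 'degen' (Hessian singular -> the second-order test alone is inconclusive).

Compute the Hessian H = grad^2 f:
  H = [[-9, -6], [-6, -4]]
Verify stationarity: grad f(x*) = H x* + g = (0, 0).
Eigenvalues of H: -13, 0.
H has a zero eigenvalue (singular; negative semidefinite but not definite), so H is neither positive definite, negative definite, nor indefinite. The second-order test alone is inconclusive -> degen.
(Indeed, f is constant along the null direction of H through x*, so x* is not a strict local extremum.)

degen


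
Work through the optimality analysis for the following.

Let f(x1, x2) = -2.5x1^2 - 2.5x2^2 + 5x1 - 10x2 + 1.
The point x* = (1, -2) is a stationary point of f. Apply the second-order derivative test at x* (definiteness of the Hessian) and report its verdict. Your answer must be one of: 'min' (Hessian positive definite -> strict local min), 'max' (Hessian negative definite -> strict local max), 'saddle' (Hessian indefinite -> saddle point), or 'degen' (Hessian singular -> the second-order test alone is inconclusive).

Compute the Hessian H = grad^2 f:
  H = [[-5, 0], [0, -5]]
Verify stationarity: grad f(x*) = H x* + g = (0, 0).
Eigenvalues of H: -5, -5.
Both eigenvalues < 0, so H is negative definite -> x* is a strict local max.

max


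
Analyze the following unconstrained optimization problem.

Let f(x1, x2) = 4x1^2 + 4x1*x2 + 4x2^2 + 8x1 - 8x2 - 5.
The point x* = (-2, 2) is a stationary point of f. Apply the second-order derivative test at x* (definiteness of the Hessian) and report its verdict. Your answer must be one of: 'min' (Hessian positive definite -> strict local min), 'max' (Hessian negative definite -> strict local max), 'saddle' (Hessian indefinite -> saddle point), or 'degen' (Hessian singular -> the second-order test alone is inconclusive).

Compute the Hessian H = grad^2 f:
  H = [[8, 4], [4, 8]]
Verify stationarity: grad f(x*) = H x* + g = (0, 0).
Eigenvalues of H: 4, 12.
Both eigenvalues > 0, so H is positive definite -> x* is a strict local min.

min


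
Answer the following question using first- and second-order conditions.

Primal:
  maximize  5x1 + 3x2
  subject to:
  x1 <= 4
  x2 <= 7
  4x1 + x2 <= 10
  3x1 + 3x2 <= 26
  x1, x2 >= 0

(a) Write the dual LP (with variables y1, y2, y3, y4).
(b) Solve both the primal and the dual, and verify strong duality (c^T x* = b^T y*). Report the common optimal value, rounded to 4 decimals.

The standard primal-dual pair for 'max c^T x s.t. A x <= b, x >= 0' is:
  Dual:  min b^T y  s.t.  A^T y >= c,  y >= 0.

So the dual LP is:
  minimize  4y1 + 7y2 + 10y3 + 26y4
  subject to:
    y1 + 4y3 + 3y4 >= 5
    y2 + y3 + 3y4 >= 3
    y1, y2, y3, y4 >= 0

Solving the primal: x* = (0.75, 7).
  primal value c^T x* = 24.75.
Solving the dual: y* = (0, 1.75, 1.25, 0).
  dual value b^T y* = 24.75.
Strong duality: c^T x* = b^T y*. Confirmed.

24.75


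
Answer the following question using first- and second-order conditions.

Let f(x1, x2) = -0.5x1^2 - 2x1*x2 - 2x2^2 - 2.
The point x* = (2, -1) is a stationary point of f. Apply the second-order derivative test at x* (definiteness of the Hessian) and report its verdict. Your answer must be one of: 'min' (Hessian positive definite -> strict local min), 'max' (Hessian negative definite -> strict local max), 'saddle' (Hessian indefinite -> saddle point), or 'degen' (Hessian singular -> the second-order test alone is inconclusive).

Compute the Hessian H = grad^2 f:
  H = [[-1, -2], [-2, -4]]
Verify stationarity: grad f(x*) = H x* + g = (0, 0).
Eigenvalues of H: -5, 0.
H has a zero eigenvalue (singular; negative semidefinite but not definite), so H is neither positive definite, negative definite, nor indefinite. The second-order test alone is inconclusive -> degen.
(Indeed, f is constant along the null direction of H through x*, so x* is not a strict local extremum.)

degen


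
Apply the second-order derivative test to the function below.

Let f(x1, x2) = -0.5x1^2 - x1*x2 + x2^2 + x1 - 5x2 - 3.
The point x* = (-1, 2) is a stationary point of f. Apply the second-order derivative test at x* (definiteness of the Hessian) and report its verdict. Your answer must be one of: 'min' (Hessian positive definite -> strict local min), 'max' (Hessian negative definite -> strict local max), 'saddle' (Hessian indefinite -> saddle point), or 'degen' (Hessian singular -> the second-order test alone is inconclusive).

Compute the Hessian H = grad^2 f:
  H = [[-1, -1], [-1, 2]]
Verify stationarity: grad f(x*) = H x* + g = (0, 0).
Eigenvalues of H: -1.3028, 2.3028.
Eigenvalues have mixed signs, so H is indefinite -> x* is a saddle point.

saddle


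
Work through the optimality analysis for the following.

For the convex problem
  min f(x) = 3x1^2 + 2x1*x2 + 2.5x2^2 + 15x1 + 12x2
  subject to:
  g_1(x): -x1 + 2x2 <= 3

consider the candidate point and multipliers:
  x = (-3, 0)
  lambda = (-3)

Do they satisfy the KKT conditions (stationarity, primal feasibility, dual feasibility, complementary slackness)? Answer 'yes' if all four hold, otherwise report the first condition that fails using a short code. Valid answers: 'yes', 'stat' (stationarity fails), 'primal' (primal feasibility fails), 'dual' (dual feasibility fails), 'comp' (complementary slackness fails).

Gradient of f: grad f(x) = Q x + c = (-3, 6)
Constraint values g_i(x) = a_i^T x - b_i:
  g_1((-3, 0)) = 0
Stationarity residual: grad f(x) + sum_i lambda_i a_i = (0, 0)
  -> stationarity OK
Primal feasibility (all g_i <= 0): OK
Dual feasibility (all lambda_i >= 0): FAILS
Complementary slackness (lambda_i * g_i(x) = 0 for all i): OK

Verdict: the first failing condition is dual_feasibility -> dual.

dual


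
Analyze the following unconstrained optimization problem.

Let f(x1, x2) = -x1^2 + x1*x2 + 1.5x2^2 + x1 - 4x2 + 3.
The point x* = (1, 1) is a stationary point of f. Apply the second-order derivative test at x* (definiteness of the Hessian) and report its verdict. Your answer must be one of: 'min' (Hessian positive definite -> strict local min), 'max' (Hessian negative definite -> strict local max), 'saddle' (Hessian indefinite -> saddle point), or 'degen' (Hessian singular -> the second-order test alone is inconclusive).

Compute the Hessian H = grad^2 f:
  H = [[-2, 1], [1, 3]]
Verify stationarity: grad f(x*) = H x* + g = (0, 0).
Eigenvalues of H: -2.1926, 3.1926.
Eigenvalues have mixed signs, so H is indefinite -> x* is a saddle point.

saddle


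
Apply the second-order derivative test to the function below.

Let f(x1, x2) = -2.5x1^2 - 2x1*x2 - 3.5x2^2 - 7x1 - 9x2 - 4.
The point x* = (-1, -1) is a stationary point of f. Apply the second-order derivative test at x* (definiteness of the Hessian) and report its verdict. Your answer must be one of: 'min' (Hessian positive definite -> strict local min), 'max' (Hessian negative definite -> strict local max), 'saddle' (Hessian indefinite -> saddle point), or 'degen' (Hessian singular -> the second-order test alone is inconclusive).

Compute the Hessian H = grad^2 f:
  H = [[-5, -2], [-2, -7]]
Verify stationarity: grad f(x*) = H x* + g = (0, 0).
Eigenvalues of H: -8.2361, -3.7639.
Both eigenvalues < 0, so H is negative definite -> x* is a strict local max.

max


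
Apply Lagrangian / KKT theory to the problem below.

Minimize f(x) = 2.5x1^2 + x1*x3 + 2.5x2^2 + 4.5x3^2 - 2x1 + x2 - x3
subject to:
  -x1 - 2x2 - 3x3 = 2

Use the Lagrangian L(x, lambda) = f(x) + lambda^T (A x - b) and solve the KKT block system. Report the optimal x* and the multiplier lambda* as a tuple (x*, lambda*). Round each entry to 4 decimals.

Form the Lagrangian:
  L(x, lambda) = (1/2) x^T Q x + c^T x + lambda^T (A x - b)
Stationarity (grad_x L = 0): Q x + c + A^T lambda = 0.
Primal feasibility: A x = b.

This gives the KKT block system:
  [ Q   A^T ] [ x     ]   [-c ]
  [ A    0  ] [ lambda ] = [ b ]

Solving the linear system:
  x*      = (0.2284, -0.6635, -0.3005)
  lambda* = (-1.1587)
  f(x*)   = 0.7488

x* = (0.2284, -0.6635, -0.3005), lambda* = (-1.1587)


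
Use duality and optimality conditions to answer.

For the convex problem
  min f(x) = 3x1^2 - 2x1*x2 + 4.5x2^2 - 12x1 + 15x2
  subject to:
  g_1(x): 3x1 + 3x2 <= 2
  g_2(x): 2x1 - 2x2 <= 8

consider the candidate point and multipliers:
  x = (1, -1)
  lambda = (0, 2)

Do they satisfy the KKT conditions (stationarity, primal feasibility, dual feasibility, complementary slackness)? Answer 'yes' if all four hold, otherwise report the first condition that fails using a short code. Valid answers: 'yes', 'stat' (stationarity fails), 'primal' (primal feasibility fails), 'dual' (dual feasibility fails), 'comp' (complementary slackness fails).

Gradient of f: grad f(x) = Q x + c = (-4, 4)
Constraint values g_i(x) = a_i^T x - b_i:
  g_1((1, -1)) = -2
  g_2((1, -1)) = -4
Stationarity residual: grad f(x) + sum_i lambda_i a_i = (0, 0)
  -> stationarity OK
Primal feasibility (all g_i <= 0): OK
Dual feasibility (all lambda_i >= 0): OK
Complementary slackness (lambda_i * g_i(x) = 0 for all i): FAILS

Verdict: the first failing condition is complementary_slackness -> comp.

comp


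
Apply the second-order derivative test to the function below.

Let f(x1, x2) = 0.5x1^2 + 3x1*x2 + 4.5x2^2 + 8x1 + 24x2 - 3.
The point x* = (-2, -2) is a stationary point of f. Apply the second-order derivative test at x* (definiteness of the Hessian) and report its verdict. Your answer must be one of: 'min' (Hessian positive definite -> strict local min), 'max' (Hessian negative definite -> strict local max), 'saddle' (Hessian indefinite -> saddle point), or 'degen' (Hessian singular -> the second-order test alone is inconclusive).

Compute the Hessian H = grad^2 f:
  H = [[1, 3], [3, 9]]
Verify stationarity: grad f(x*) = H x* + g = (0, 0).
Eigenvalues of H: 0, 10.
H has a zero eigenvalue (singular; positive semidefinite but not definite), so H is neither positive definite, negative definite, nor indefinite. The second-order test alone is inconclusive -> degen.
(Indeed, f is constant along the null direction of H through x*, so x* is not a strict local extremum.)

degen


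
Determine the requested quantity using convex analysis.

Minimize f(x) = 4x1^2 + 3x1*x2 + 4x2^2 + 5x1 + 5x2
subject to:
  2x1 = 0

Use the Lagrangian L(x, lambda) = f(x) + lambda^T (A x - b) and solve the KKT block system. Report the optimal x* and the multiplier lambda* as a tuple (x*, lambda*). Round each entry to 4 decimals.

Form the Lagrangian:
  L(x, lambda) = (1/2) x^T Q x + c^T x + lambda^T (A x - b)
Stationarity (grad_x L = 0): Q x + c + A^T lambda = 0.
Primal feasibility: A x = b.

This gives the KKT block system:
  [ Q   A^T ] [ x     ]   [-c ]
  [ A    0  ] [ lambda ] = [ b ]

Solving the linear system:
  x*      = (0, -0.625)
  lambda* = (-1.5625)
  f(x*)   = -1.5625

x* = (0, -0.625), lambda* = (-1.5625)


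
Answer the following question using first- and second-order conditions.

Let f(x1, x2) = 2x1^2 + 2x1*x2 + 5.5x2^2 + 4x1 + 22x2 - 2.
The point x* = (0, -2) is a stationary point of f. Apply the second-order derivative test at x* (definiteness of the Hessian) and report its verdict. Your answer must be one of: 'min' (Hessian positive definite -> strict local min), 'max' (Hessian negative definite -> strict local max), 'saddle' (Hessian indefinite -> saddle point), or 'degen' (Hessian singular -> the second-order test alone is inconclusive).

Compute the Hessian H = grad^2 f:
  H = [[4, 2], [2, 11]]
Verify stationarity: grad f(x*) = H x* + g = (0, 0).
Eigenvalues of H: 3.4689, 11.5311.
Both eigenvalues > 0, so H is positive definite -> x* is a strict local min.

min


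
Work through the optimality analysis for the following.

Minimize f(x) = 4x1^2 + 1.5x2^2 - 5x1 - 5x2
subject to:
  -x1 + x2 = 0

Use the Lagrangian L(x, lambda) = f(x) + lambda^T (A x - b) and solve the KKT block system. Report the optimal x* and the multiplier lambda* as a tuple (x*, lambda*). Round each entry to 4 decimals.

Form the Lagrangian:
  L(x, lambda) = (1/2) x^T Q x + c^T x + lambda^T (A x - b)
Stationarity (grad_x L = 0): Q x + c + A^T lambda = 0.
Primal feasibility: A x = b.

This gives the KKT block system:
  [ Q   A^T ] [ x     ]   [-c ]
  [ A    0  ] [ lambda ] = [ b ]

Solving the linear system:
  x*      = (0.9091, 0.9091)
  lambda* = (2.2727)
  f(x*)   = -4.5455

x* = (0.9091, 0.9091), lambda* = (2.2727)


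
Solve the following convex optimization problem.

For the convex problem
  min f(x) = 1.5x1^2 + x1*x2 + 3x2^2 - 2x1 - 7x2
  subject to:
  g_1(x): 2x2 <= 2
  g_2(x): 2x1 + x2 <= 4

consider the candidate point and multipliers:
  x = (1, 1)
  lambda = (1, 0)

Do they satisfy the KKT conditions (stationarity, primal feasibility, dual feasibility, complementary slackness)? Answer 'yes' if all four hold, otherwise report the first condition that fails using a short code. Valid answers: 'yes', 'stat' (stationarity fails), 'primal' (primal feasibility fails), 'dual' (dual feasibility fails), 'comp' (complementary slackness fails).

Gradient of f: grad f(x) = Q x + c = (2, 0)
Constraint values g_i(x) = a_i^T x - b_i:
  g_1((1, 1)) = 0
  g_2((1, 1)) = -1
Stationarity residual: grad f(x) + sum_i lambda_i a_i = (2, 2)
  -> stationarity FAILS
Primal feasibility (all g_i <= 0): OK
Dual feasibility (all lambda_i >= 0): OK
Complementary slackness (lambda_i * g_i(x) = 0 for all i): OK

Verdict: the first failing condition is stationarity -> stat.

stat


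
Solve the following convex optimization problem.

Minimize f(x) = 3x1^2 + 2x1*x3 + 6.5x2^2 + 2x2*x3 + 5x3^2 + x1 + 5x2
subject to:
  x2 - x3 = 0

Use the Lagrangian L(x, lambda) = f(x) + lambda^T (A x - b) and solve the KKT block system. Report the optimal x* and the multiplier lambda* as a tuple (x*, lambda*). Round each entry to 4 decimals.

Form the Lagrangian:
  L(x, lambda) = (1/2) x^T Q x + c^T x + lambda^T (A x - b)
Stationarity (grad_x L = 0): Q x + c + A^T lambda = 0.
Primal feasibility: A x = b.

This gives the KKT block system:
  [ Q   A^T ] [ x     ]   [-c ]
  [ A    0  ] [ lambda ] = [ b ]

Solving the linear system:
  x*      = (-0.1076, -0.1772, -0.1772)
  lambda* = (-2.3418)
  f(x*)   = -0.4968

x* = (-0.1076, -0.1772, -0.1772), lambda* = (-2.3418)


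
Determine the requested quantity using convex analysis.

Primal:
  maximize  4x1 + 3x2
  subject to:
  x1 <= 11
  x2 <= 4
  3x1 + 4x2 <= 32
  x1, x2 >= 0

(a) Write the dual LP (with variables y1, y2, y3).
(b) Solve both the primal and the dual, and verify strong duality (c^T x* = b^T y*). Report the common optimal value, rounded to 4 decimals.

The standard primal-dual pair for 'max c^T x s.t. A x <= b, x >= 0' is:
  Dual:  min b^T y  s.t.  A^T y >= c,  y >= 0.

So the dual LP is:
  minimize  11y1 + 4y2 + 32y3
  subject to:
    y1 + 3y3 >= 4
    y2 + 4y3 >= 3
    y1, y2, y3 >= 0

Solving the primal: x* = (10.6667, 0).
  primal value c^T x* = 42.6667.
Solving the dual: y* = (0, 0, 1.3333).
  dual value b^T y* = 42.6667.
Strong duality: c^T x* = b^T y*. Confirmed.

42.6667


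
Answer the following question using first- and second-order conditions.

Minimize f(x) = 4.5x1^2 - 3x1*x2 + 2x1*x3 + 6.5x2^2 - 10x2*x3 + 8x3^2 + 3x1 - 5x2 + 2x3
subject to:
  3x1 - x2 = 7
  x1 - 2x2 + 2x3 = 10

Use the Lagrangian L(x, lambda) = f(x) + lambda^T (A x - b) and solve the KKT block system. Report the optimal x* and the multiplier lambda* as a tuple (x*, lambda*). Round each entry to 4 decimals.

Form the Lagrangian:
  L(x, lambda) = (1/2) x^T Q x + c^T x + lambda^T (A x - b)
Stationarity (grad_x L = 0): Q x + c + A^T lambda = 0.
Primal feasibility: A x = b.

This gives the KKT block system:
  [ Q   A^T ] [ x     ]   [-c ]
  [ A    0  ] [ lambda ] = [ b ]

Solving the linear system:
  x*      = (1.5882, -2.2353, 1.9706)
  lambda* = (0.5294, -29.5294)
  f(x*)   = 155.7353

x* = (1.5882, -2.2353, 1.9706), lambda* = (0.5294, -29.5294)


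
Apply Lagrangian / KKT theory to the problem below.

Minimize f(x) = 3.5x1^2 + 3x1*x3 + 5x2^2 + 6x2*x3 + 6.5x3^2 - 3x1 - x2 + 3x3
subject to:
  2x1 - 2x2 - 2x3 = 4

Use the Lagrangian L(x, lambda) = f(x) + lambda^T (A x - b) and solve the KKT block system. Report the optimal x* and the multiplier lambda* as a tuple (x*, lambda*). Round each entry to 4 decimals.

Form the Lagrangian:
  L(x, lambda) = (1/2) x^T Q x + c^T x + lambda^T (A x - b)
Stationarity (grad_x L = 0): Q x + c + A^T lambda = 0.
Primal feasibility: A x = b.

This gives the KKT block system:
  [ Q   A^T ] [ x     ]   [-c ]
  [ A    0  ] [ lambda ] = [ b ]

Solving the linear system:
  x*      = (1.3548, 0.3226, -0.9677)
  lambda* = (-1.7903)
  f(x*)   = -0.0645

x* = (1.3548, 0.3226, -0.9677), lambda* = (-1.7903)


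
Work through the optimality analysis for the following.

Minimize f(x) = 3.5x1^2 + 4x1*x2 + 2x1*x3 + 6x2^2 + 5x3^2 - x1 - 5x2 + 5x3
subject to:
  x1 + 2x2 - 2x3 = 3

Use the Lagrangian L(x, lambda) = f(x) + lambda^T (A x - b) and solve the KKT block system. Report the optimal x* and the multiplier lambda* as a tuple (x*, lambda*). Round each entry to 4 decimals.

Form the Lagrangian:
  L(x, lambda) = (1/2) x^T Q x + c^T x + lambda^T (A x - b)
Stationarity (grad_x L = 0): Q x + c + A^T lambda = 0.
Primal feasibility: A x = b.

This gives the KKT block system:
  [ Q   A^T ] [ x     ]   [-c ]
  [ A    0  ] [ lambda ] = [ b ]

Solving the linear system:
  x*      = (0.25, 0.5568, -0.8182)
  lambda* = (-1.3409)
  f(x*)   = -1.5511

x* = (0.25, 0.5568, -0.8182), lambda* = (-1.3409)


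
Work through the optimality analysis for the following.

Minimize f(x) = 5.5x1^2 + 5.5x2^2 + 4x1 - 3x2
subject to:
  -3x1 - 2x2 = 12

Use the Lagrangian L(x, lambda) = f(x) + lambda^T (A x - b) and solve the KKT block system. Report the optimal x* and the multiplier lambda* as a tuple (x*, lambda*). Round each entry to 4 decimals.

Form the Lagrangian:
  L(x, lambda) = (1/2) x^T Q x + c^T x + lambda^T (A x - b)
Stationarity (grad_x L = 0): Q x + c + A^T lambda = 0.
Primal feasibility: A x = b.

This gives the KKT block system:
  [ Q   A^T ] [ x     ]   [-c ]
  [ A    0  ] [ lambda ] = [ b ]

Solving the linear system:
  x*      = (-3.007, -1.4895)
  lambda* = (-9.6923)
  f(x*)   = 54.3741

x* = (-3.007, -1.4895), lambda* = (-9.6923)


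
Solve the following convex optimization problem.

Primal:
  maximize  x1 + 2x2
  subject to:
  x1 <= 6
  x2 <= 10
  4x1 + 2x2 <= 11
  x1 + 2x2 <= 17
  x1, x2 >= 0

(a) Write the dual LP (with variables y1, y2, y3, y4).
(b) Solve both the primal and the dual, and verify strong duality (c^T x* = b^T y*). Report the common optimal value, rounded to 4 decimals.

The standard primal-dual pair for 'max c^T x s.t. A x <= b, x >= 0' is:
  Dual:  min b^T y  s.t.  A^T y >= c,  y >= 0.

So the dual LP is:
  minimize  6y1 + 10y2 + 11y3 + 17y4
  subject to:
    y1 + 4y3 + y4 >= 1
    y2 + 2y3 + 2y4 >= 2
    y1, y2, y3, y4 >= 0

Solving the primal: x* = (0, 5.5).
  primal value c^T x* = 11.
Solving the dual: y* = (0, 0, 1, 0).
  dual value b^T y* = 11.
Strong duality: c^T x* = b^T y*. Confirmed.

11


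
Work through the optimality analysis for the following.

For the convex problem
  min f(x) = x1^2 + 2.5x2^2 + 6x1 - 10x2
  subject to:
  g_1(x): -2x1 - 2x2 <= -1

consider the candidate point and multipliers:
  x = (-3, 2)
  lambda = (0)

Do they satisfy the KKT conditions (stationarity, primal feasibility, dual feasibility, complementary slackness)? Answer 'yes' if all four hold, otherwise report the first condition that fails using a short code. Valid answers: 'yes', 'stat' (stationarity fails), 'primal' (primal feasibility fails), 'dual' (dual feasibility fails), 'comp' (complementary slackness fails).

Gradient of f: grad f(x) = Q x + c = (0, 0)
Constraint values g_i(x) = a_i^T x - b_i:
  g_1((-3, 2)) = 3
Stationarity residual: grad f(x) + sum_i lambda_i a_i = (0, 0)
  -> stationarity OK
Primal feasibility (all g_i <= 0): FAILS
Dual feasibility (all lambda_i >= 0): OK
Complementary slackness (lambda_i * g_i(x) = 0 for all i): OK

Verdict: the first failing condition is primal_feasibility -> primal.

primal


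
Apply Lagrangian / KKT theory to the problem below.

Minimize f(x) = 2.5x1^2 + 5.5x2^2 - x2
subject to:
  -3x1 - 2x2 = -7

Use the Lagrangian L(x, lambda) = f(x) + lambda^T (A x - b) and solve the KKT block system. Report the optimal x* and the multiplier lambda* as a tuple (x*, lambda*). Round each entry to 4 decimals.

Form the Lagrangian:
  L(x, lambda) = (1/2) x^T Q x + c^T x + lambda^T (A x - b)
Stationarity (grad_x L = 0): Q x + c + A^T lambda = 0.
Primal feasibility: A x = b.

This gives the KKT block system:
  [ Q   A^T ] [ x     ]   [-c ]
  [ A    0  ] [ lambda ] = [ b ]

Solving the linear system:
  x*      = (1.8908, 0.6639)
  lambda* = (3.1513)
  f(x*)   = 10.6975

x* = (1.8908, 0.6639), lambda* = (3.1513)


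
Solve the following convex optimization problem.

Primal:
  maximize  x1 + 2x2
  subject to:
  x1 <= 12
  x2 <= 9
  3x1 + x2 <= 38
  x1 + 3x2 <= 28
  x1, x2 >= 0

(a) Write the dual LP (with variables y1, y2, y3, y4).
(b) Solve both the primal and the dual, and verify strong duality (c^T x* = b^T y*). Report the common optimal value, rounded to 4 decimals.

The standard primal-dual pair for 'max c^T x s.t. A x <= b, x >= 0' is:
  Dual:  min b^T y  s.t.  A^T y >= c,  y >= 0.

So the dual LP is:
  minimize  12y1 + 9y2 + 38y3 + 28y4
  subject to:
    y1 + 3y3 + y4 >= 1
    y2 + y3 + 3y4 >= 2
    y1, y2, y3, y4 >= 0

Solving the primal: x* = (10.75, 5.75).
  primal value c^T x* = 22.25.
Solving the dual: y* = (0, 0, 0.125, 0.625).
  dual value b^T y* = 22.25.
Strong duality: c^T x* = b^T y*. Confirmed.

22.25


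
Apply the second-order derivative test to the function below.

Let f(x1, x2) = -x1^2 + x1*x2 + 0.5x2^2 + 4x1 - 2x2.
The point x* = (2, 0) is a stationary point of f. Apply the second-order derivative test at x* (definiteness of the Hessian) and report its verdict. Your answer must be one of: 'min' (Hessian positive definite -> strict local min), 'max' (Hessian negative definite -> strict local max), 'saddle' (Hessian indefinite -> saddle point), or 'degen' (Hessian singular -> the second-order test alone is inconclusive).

Compute the Hessian H = grad^2 f:
  H = [[-2, 1], [1, 1]]
Verify stationarity: grad f(x*) = H x* + g = (0, 0).
Eigenvalues of H: -2.3028, 1.3028.
Eigenvalues have mixed signs, so H is indefinite -> x* is a saddle point.

saddle


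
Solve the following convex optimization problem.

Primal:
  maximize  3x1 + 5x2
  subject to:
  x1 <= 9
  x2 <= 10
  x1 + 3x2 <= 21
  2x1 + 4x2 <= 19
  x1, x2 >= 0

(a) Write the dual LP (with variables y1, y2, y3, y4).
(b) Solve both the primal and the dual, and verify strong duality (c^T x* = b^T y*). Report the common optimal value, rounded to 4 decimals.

The standard primal-dual pair for 'max c^T x s.t. A x <= b, x >= 0' is:
  Dual:  min b^T y  s.t.  A^T y >= c,  y >= 0.

So the dual LP is:
  minimize  9y1 + 10y2 + 21y3 + 19y4
  subject to:
    y1 + y3 + 2y4 >= 3
    y2 + 3y3 + 4y4 >= 5
    y1, y2, y3, y4 >= 0

Solving the primal: x* = (9, 0.25).
  primal value c^T x* = 28.25.
Solving the dual: y* = (0.5, 0, 0, 1.25).
  dual value b^T y* = 28.25.
Strong duality: c^T x* = b^T y*. Confirmed.

28.25


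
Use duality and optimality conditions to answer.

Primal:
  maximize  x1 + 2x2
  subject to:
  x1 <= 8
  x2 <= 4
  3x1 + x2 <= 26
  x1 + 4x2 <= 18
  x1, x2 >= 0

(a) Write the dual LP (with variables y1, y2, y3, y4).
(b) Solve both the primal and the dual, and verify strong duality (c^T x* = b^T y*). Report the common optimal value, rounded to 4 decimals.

The standard primal-dual pair for 'max c^T x s.t. A x <= b, x >= 0' is:
  Dual:  min b^T y  s.t.  A^T y >= c,  y >= 0.

So the dual LP is:
  minimize  8y1 + 4y2 + 26y3 + 18y4
  subject to:
    y1 + 3y3 + y4 >= 1
    y2 + y3 + 4y4 >= 2
    y1, y2, y3, y4 >= 0

Solving the primal: x* = (7.8182, 2.5455).
  primal value c^T x* = 12.9091.
Solving the dual: y* = (0, 0, 0.1818, 0.4545).
  dual value b^T y* = 12.9091.
Strong duality: c^T x* = b^T y*. Confirmed.

12.9091


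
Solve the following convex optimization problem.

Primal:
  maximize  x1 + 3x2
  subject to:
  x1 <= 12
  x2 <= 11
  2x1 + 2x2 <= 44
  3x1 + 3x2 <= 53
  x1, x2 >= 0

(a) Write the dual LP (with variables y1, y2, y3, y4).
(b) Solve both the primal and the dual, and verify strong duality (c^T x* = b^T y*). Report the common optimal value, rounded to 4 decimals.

The standard primal-dual pair for 'max c^T x s.t. A x <= b, x >= 0' is:
  Dual:  min b^T y  s.t.  A^T y >= c,  y >= 0.

So the dual LP is:
  minimize  12y1 + 11y2 + 44y3 + 53y4
  subject to:
    y1 + 2y3 + 3y4 >= 1
    y2 + 2y3 + 3y4 >= 3
    y1, y2, y3, y4 >= 0

Solving the primal: x* = (6.6667, 11).
  primal value c^T x* = 39.6667.
Solving the dual: y* = (0, 2, 0, 0.3333).
  dual value b^T y* = 39.6667.
Strong duality: c^T x* = b^T y*. Confirmed.

39.6667


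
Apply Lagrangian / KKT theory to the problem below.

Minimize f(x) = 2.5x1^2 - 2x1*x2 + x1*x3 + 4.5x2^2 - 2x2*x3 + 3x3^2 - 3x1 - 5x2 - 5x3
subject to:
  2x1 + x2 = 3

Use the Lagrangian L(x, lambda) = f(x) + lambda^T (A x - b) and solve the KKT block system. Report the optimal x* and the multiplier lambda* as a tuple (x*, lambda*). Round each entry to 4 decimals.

Form the Lagrangian:
  L(x, lambda) = (1/2) x^T Q x + c^T x + lambda^T (A x - b)
Stationarity (grad_x L = 0): Q x + c + A^T lambda = 0.
Primal feasibility: A x = b.

This gives the KKT block system:
  [ Q   A^T ] [ x     ]   [-c ]
  [ A    0  ] [ lambda ] = [ b ]

Solving the linear system:
  x*      = (0.9777, 1.0446, 1.0186)
  lambda* = (-0.4089)
  f(x*)   = -6.0112

x* = (0.9777, 1.0446, 1.0186), lambda* = (-0.4089)


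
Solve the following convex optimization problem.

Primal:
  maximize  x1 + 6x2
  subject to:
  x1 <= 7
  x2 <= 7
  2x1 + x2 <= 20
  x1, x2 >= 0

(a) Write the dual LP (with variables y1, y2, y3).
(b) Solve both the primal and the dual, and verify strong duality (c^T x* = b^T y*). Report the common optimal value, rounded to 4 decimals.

The standard primal-dual pair for 'max c^T x s.t. A x <= b, x >= 0' is:
  Dual:  min b^T y  s.t.  A^T y >= c,  y >= 0.

So the dual LP is:
  minimize  7y1 + 7y2 + 20y3
  subject to:
    y1 + 2y3 >= 1
    y2 + y3 >= 6
    y1, y2, y3 >= 0

Solving the primal: x* = (6.5, 7).
  primal value c^T x* = 48.5.
Solving the dual: y* = (0, 5.5, 0.5).
  dual value b^T y* = 48.5.
Strong duality: c^T x* = b^T y*. Confirmed.

48.5


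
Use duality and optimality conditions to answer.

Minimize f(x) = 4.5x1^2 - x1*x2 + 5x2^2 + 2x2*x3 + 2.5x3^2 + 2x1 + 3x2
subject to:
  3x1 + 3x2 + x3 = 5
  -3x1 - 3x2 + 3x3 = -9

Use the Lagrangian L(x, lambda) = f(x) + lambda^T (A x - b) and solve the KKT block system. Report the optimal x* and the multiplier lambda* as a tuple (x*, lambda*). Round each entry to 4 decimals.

Form the Lagrangian:
  L(x, lambda) = (1/2) x^T Q x + c^T x + lambda^T (A x - b)
Stationarity (grad_x L = 0): Q x + c + A^T lambda = 0.
Primal feasibility: A x = b.

This gives the KKT block system:
  [ Q   A^T ] [ x     ]   [-c ]
  [ A    0  ] [ lambda ] = [ b ]

Solving the linear system:
  x*      = (1, 1, -1)
  lambda* = (-1.75, 1.5833)
  f(x*)   = 14

x* = (1, 1, -1), lambda* = (-1.75, 1.5833)


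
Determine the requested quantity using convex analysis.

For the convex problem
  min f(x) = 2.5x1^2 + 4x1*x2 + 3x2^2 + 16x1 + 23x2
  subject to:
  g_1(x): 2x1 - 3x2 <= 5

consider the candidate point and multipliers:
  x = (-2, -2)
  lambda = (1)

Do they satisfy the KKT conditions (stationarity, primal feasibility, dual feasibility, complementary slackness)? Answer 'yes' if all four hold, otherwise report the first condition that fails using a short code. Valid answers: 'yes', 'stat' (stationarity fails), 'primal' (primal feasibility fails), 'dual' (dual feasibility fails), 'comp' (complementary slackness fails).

Gradient of f: grad f(x) = Q x + c = (-2, 3)
Constraint values g_i(x) = a_i^T x - b_i:
  g_1((-2, -2)) = -3
Stationarity residual: grad f(x) + sum_i lambda_i a_i = (0, 0)
  -> stationarity OK
Primal feasibility (all g_i <= 0): OK
Dual feasibility (all lambda_i >= 0): OK
Complementary slackness (lambda_i * g_i(x) = 0 for all i): FAILS

Verdict: the first failing condition is complementary_slackness -> comp.

comp
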